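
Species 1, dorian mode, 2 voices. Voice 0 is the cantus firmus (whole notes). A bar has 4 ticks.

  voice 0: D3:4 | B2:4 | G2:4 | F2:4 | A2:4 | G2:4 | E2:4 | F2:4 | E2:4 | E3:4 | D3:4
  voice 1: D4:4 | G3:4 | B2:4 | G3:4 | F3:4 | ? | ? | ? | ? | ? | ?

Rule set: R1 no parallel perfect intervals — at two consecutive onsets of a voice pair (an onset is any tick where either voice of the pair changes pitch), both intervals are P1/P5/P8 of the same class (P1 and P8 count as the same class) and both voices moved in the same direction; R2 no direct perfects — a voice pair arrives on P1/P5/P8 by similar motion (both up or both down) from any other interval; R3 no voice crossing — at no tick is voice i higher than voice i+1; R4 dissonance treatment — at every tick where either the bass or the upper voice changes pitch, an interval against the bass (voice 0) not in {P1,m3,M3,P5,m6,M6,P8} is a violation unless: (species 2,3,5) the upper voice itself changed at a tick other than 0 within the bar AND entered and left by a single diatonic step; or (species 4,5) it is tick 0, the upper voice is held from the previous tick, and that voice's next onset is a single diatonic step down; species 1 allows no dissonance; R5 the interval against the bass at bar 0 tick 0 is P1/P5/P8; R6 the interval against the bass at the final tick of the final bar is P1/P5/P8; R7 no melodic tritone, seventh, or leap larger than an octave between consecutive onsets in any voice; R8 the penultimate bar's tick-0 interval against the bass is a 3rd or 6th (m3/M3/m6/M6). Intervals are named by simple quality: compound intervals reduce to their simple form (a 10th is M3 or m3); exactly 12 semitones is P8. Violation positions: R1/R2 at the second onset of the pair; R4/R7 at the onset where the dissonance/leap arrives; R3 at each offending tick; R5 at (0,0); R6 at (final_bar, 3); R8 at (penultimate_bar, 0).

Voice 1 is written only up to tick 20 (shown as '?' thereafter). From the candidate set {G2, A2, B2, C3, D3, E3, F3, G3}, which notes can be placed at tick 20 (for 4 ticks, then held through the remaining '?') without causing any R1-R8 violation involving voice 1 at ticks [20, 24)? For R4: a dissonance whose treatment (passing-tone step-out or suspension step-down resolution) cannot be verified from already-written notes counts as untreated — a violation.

G2: violates R2,R7
A2: violates R4
B2: violates R7
C3: violates R4
D3: violates R2
E3: legal
F3: violates R4
G3: legal

{E3, G3}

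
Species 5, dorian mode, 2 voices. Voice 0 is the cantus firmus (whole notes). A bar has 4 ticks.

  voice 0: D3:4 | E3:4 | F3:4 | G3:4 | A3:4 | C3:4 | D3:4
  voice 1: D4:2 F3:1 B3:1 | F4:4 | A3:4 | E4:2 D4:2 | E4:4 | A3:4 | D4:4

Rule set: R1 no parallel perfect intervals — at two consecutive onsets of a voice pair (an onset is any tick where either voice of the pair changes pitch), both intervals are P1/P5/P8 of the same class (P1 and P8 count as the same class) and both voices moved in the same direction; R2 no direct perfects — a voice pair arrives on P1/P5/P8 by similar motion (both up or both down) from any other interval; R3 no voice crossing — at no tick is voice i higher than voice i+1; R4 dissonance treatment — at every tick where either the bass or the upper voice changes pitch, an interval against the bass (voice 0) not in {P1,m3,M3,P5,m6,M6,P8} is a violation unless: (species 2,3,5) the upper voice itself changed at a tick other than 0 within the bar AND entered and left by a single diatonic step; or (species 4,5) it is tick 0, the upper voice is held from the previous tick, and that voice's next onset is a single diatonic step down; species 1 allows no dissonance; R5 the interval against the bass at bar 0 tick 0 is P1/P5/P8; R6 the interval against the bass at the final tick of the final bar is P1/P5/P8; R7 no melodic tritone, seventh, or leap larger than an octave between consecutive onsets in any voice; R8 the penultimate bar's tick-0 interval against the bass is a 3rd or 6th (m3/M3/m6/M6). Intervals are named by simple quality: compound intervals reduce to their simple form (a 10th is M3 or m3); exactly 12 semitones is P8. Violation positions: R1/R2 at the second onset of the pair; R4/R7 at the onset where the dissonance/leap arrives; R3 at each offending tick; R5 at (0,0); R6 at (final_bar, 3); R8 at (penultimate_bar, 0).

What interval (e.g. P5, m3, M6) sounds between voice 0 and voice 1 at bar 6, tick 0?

P8

voice 0=D3 voice 1=D4 -> P8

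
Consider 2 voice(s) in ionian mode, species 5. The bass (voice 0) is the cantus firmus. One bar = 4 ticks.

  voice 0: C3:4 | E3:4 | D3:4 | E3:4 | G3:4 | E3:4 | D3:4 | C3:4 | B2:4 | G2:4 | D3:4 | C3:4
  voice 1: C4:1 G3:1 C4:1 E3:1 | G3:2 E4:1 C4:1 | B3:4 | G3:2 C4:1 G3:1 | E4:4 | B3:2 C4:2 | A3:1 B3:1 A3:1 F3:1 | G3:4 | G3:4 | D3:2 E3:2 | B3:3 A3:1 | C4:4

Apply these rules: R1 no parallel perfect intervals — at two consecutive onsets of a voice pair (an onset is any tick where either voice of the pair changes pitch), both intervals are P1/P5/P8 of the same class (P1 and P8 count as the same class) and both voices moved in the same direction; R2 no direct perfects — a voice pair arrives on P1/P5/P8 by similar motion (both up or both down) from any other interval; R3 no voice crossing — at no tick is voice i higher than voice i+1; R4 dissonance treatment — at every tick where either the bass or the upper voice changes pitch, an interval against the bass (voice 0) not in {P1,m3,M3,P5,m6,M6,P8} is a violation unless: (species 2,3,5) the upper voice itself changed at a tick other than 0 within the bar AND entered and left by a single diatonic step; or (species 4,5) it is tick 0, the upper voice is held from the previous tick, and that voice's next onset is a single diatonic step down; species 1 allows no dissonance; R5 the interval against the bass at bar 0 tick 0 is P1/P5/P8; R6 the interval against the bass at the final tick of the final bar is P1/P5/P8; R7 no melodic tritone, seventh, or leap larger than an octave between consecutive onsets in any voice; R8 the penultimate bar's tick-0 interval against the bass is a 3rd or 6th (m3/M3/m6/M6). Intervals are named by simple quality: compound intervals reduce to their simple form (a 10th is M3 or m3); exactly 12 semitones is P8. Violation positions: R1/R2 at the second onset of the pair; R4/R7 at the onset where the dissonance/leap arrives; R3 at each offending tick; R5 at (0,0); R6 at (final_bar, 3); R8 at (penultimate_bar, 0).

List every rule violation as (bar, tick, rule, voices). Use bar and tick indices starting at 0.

(5, 0, R2, (0, 1))
(6, 0, R2, (0, 1))
(9, 0, R2, (0, 1))

bar 0: v0=C3 v1=C4 downbeat P8
bar 1: v0=E3 v1=G3 downbeat m3
bar 2: v0=D3 v1=B3 downbeat M6
bar 3: v0=E3 v1=G3 downbeat m3
bar 4: v0=G3 v1=E4 downbeat M6
bar 5: v0=E3 v1=B3 downbeat P5
bar 6: v0=D3 v1=A3 downbeat P5
bar 7: v0=C3 v1=G3 downbeat P5
bar 8: v0=B2 v1=G3 downbeat m6
bar 9: v0=G2 v1=D3 downbeat P5
bar 10: v0=D3 v1=B3 downbeat M6
bar 11: v0=C3 v1=C4 downbeat P8
  -> R2 @ bar 5 tick 0 v(0, 1): G3/E4 M6 -> E3/B3 P5 similar
  -> R2 @ bar 6 tick 0 v(0, 1): E3/C4 m6 -> D3/A3 P5 similar
  -> R2 @ bar 9 tick 0 v(0, 1): B2/G3 m6 -> G2/D3 P5 similar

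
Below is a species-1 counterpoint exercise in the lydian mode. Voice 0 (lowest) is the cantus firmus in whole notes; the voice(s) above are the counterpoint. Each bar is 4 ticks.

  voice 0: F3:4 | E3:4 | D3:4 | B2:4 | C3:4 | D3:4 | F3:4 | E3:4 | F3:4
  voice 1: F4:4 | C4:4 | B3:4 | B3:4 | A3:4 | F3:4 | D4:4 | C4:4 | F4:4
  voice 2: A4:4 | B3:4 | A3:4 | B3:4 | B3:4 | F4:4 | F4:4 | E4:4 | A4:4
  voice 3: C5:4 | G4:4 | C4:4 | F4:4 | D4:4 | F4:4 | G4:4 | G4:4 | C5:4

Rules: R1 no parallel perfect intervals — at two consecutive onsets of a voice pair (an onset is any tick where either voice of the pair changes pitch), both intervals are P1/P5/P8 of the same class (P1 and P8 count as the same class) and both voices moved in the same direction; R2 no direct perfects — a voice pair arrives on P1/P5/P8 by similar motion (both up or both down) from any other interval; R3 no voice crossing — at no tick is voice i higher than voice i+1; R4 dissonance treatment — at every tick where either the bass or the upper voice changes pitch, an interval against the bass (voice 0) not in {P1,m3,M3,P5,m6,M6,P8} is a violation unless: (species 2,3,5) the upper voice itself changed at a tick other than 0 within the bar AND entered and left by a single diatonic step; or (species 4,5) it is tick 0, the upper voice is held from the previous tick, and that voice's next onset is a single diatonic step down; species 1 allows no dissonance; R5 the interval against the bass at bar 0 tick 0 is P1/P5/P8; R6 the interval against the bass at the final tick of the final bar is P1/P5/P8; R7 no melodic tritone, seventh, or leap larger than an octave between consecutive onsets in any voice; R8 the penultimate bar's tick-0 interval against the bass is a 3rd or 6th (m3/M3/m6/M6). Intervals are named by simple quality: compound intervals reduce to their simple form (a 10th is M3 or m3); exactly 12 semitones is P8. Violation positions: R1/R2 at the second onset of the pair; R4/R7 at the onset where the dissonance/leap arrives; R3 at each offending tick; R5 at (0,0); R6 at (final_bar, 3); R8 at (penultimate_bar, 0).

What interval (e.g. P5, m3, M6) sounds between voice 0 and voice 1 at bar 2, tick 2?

voice 0=D3 voice 1=B3 -> M6

M6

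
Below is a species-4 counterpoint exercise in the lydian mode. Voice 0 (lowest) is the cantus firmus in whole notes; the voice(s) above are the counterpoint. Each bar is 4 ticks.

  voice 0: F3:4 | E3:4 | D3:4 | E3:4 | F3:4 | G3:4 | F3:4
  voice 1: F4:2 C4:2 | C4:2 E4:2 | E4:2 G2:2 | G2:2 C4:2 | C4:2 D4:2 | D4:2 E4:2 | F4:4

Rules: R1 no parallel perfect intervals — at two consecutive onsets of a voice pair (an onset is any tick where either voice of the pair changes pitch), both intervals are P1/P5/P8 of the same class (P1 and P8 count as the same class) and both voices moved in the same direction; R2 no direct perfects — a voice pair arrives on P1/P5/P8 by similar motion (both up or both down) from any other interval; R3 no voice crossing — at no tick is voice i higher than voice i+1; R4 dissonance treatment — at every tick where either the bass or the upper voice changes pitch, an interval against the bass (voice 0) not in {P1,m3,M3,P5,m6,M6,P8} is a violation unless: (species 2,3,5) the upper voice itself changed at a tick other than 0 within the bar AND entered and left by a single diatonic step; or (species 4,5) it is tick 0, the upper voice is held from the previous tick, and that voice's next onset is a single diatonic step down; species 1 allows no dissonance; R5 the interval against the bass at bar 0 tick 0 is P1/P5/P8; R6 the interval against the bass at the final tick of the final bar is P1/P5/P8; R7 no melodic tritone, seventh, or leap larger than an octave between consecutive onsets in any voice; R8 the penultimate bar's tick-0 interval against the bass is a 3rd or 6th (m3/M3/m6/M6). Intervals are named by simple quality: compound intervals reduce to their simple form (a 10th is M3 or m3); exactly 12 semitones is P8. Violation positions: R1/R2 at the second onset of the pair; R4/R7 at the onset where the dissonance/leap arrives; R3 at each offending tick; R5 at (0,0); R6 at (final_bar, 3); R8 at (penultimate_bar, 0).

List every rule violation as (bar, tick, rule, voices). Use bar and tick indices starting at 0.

bar 0: v0=F3 v1=F4 downbeat P8
bar 1: v0=E3 v1=C4 downbeat m6
bar 2: v0=D3 v1=E4 downbeat M2
bar 3: v0=E3 v1=G2 downbeat M6
bar 4: v0=F3 v1=C4 downbeat P5
bar 5: v0=G3 v1=D4 downbeat P5
bar 6: v0=F3 v1=F4 downbeat P8
  -> R4 @ bar 2 tick 0 v(0, 1): D3/E4 M2 untreated
  -> R3 @ bar 2 tick 2 v(0, 1): D3 above G2
  -> R7 @ bar 2 tick 2 v(1,): E4->G2 leap 21st
  -> R3 @ bar 2 tick 3 v(0, 1): D3 above G2
  -> R3 @ bar 3 tick 0 v(0, 1): E3 above G2
  -> R3 @ bar 3 tick 1 v(0, 1): E3 above G2
  -> R7 @ bar 3 tick 2 v(1,): G2->C4 leap 17st
  -> R8 @ bar 5 tick 0 v(0, 1): penult P5 not 3rd/6th

(2, 0, R4, (0, 1))
(2, 2, R3, (0, 1))
(2, 2, R7, (1,))
(2, 3, R3, (0, 1))
(3, 0, R3, (0, 1))
(3, 1, R3, (0, 1))
(3, 2, R7, (1,))
(5, 0, R8, (0, 1))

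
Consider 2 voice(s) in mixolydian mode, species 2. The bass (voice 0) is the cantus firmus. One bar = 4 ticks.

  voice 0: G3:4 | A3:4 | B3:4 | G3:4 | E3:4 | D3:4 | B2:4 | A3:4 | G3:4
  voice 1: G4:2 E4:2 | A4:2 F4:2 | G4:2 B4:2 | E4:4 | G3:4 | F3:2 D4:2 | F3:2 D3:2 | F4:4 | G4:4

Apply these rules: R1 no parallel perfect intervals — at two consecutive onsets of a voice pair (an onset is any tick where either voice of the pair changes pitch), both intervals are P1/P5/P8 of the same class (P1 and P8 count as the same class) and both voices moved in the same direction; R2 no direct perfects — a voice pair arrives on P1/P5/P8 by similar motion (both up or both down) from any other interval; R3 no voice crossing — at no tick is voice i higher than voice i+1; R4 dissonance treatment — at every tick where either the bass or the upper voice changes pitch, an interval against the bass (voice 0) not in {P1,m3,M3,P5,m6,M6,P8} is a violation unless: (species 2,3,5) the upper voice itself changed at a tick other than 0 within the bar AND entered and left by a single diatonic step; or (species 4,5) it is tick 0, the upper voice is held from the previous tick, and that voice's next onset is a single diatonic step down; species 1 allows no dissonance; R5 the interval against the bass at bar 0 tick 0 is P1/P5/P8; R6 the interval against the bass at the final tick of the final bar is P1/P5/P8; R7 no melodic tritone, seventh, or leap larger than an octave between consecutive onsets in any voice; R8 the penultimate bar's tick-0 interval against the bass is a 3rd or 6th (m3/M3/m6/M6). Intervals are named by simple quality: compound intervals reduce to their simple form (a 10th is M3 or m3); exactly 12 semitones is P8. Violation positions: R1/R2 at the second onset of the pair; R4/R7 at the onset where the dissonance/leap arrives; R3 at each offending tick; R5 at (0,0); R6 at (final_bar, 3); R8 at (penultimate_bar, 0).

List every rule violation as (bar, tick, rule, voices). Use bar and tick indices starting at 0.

bar 0: v0=G3 v1=G4 downbeat P8
bar 1: v0=A3 v1=A4 downbeat P8
bar 2: v0=B3 v1=G4 downbeat m6
bar 3: v0=G3 v1=E4 downbeat M6
bar 4: v0=E3 v1=G3 downbeat m3
bar 5: v0=D3 v1=F3 downbeat m3
bar 6: v0=B2 v1=F3 downbeat TT
bar 7: v0=A3 v1=F4 downbeat m6
bar 8: v0=G3 v1=G4 downbeat P8
  -> R2 @ bar 1 tick 0 v(0, 1): G3/E4 M6 -> A3/A4 P8 similar
  -> R4 @ bar 6 tick 0 v(0, 1): B2/F3 TT untreated
  -> R7 @ bar 7 tick 0 v(0,): B2->A3 leap 10st
  -> R7 @ bar 7 tick 0 v(1,): D3->F4 leap 15st

(1, 0, R2, (0, 1))
(6, 0, R4, (0, 1))
(7, 0, R7, (0,))
(7, 0, R7, (1,))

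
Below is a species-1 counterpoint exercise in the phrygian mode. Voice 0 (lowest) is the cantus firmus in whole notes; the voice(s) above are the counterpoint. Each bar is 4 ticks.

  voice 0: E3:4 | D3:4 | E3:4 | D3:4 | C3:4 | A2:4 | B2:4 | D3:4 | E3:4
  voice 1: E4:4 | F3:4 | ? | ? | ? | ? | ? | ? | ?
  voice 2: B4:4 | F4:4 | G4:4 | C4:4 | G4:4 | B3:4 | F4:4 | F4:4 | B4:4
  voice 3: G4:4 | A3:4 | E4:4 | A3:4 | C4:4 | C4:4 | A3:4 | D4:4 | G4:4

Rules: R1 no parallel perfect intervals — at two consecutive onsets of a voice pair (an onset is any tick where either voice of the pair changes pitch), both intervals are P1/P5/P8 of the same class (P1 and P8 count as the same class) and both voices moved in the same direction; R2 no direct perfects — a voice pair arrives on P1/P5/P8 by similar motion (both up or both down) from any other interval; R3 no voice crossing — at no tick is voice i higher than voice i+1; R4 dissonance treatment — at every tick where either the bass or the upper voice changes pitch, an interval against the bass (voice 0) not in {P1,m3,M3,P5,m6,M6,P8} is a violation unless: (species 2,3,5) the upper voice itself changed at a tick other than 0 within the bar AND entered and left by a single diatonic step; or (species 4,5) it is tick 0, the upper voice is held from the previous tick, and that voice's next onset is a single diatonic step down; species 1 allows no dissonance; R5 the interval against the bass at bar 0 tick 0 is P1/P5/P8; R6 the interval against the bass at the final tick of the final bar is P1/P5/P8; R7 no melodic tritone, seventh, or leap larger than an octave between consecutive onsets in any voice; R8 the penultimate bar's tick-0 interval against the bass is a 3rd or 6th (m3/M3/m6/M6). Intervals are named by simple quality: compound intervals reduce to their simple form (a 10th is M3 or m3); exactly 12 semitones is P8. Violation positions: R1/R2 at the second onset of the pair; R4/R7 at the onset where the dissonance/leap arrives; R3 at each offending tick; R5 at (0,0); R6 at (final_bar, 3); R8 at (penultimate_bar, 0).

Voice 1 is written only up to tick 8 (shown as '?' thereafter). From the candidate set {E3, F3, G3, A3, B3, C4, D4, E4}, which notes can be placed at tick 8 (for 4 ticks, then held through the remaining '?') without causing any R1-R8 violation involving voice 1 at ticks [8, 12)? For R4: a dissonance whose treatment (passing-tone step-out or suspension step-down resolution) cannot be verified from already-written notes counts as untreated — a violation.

{E3}

E3: legal
F3: violates R4
G3: violates R1
A3: violates R2,R4
B3: violates R2,R7
C4: violates R2
D4: violates R4
E4: violates R2,R7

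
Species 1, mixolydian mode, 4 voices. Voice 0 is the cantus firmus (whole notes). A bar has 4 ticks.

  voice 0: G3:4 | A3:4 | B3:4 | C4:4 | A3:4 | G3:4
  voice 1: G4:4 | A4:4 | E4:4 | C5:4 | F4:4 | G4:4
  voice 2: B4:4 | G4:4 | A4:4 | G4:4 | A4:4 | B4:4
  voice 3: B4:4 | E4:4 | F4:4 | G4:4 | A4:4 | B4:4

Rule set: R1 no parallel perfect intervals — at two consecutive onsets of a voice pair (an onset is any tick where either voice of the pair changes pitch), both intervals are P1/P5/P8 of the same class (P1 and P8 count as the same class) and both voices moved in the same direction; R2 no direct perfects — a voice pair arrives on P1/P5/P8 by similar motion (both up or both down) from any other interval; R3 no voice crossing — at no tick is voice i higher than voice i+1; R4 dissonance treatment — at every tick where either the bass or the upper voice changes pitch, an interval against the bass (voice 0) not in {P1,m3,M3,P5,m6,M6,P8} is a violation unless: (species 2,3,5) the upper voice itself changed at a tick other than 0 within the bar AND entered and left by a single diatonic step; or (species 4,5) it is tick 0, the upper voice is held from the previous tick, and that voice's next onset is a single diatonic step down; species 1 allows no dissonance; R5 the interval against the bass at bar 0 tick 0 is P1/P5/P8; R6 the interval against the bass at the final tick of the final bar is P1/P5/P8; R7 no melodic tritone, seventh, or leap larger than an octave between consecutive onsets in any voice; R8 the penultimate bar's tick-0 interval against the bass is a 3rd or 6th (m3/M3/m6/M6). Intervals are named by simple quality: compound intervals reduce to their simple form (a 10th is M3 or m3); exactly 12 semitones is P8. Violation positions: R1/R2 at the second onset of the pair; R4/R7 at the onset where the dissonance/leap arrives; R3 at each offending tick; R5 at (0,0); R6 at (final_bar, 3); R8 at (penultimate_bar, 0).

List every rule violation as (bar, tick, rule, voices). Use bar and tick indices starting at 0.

bar 0: v0=G3 v1=G4 v2=B4 v3=B4 downbeat M3
bar 1: v0=A3 v1=A4 v2=G4 v3=E4 downbeat P5
bar 2: v0=B3 v1=E4 v2=A4 v3=F4 downbeat TT
bar 3: v0=C4 v1=C5 v2=G4 v3=G4 downbeat P5
bar 4: v0=A3 v1=F4 v2=A4 v3=A4 downbeat P8
bar 5: v0=G3 v1=G4 v2=B4 v3=B4 downbeat M3
  -> R5 @ bar 0 tick 0 v(0, 2): opens on M3
  -> R5 @ bar 0 tick 0 v(0, 3): opens on M3
  -> R1 @ bar 1 tick 0 v(0, 1): G3/G4 P8 -> A3/A4 P8 similar
  -> R3 @ bar 1 tick 0 v(1, 2): A4 above G4
  -> R3 @ bar 1 tick 0 v(2, 3): G4 above E4
  -> R4 @ bar 1 tick 0 v(0, 2): A3/G4 m7 untreated
  -> R3 @ bar 1 tick 1 v(1, 2): A4 above G4
  -> R3 @ bar 1 tick 1 v(2, 3): G4 above E4
  -> R3 @ bar 1 tick 2 v(1, 2): A4 above G4
  -> R3 @ bar 1 tick 2 v(2, 3): G4 above E4
  -> R3 @ bar 1 tick 3 v(1, 2): A4 above G4
  -> R3 @ bar 1 tick 3 v(2, 3): G4 above E4
  -> R3 @ bar 2 tick 0 v(2, 3): A4 above F4
  -> R4 @ bar 2 tick 0 v(0, 1): B3/E4 P4 untreated
  -> R4 @ bar 2 tick 0 v(0, 2): B3/A4 m7 untreated
  -> R4 @ bar 2 tick 0 v(0, 3): B3/F4 TT untreated
  -> R3 @ bar 2 tick 1 v(2, 3): A4 above F4
  -> R3 @ bar 2 tick 2 v(2, 3): A4 above F4
  -> R3 @ bar 2 tick 3 v(2, 3): A4 above F4
  -> R2 @ bar 3 tick 0 v(0, 1): B3/E4 P4 -> C4/C5 P8 similar
  -> R2 @ bar 3 tick 0 v(0, 3): B3/F4 TT -> C4/G4 P5 similar
  -> R3 @ bar 3 tick 0 v(1, 2): C5 above G4
  -> R3 @ bar 3 tick 1 v(1, 2): C5 above G4
  -> R3 @ bar 3 tick 2 v(1, 2): C5 above G4
  -> R3 @ bar 3 tick 3 v(1, 2): C5 above G4
  -> R1 @ bar 4 tick 0 v(2, 3): G4/G4 P1 -> A4/A4 P1 similar
  -> R8 @ bar 4 tick 0 v(0, 2): penult P8 not 3rd/6th
  -> R8 @ bar 4 tick 0 v(0, 3): penult P8 not 3rd/6th
  -> R1 @ bar 5 tick 0 v(2, 3): A4/A4 P1 -> B4/B4 P1 similar
  -> R6 @ bar 5 tick 3 v(0, 2): closes on M3
  -> R6 @ bar 5 tick 3 v(0, 3): closes on M3

(0, 0, R5, (0, 2))
(0, 0, R5, (0, 3))
(1, 0, R1, (0, 1))
(1, 0, R3, (1, 2))
(1, 0, R3, (2, 3))
(1, 0, R4, (0, 2))
(1, 1, R3, (1, 2))
(1, 1, R3, (2, 3))
(1, 2, R3, (1, 2))
(1, 2, R3, (2, 3))
(1, 3, R3, (1, 2))
(1, 3, R3, (2, 3))
(2, 0, R3, (2, 3))
(2, 0, R4, (0, 1))
(2, 0, R4, (0, 2))
(2, 0, R4, (0, 3))
(2, 1, R3, (2, 3))
(2, 2, R3, (2, 3))
(2, 3, R3, (2, 3))
(3, 0, R2, (0, 1))
(3, 0, R2, (0, 3))
(3, 0, R3, (1, 2))
(3, 1, R3, (1, 2))
(3, 2, R3, (1, 2))
(3, 3, R3, (1, 2))
(4, 0, R1, (2, 3))
(4, 0, R8, (0, 2))
(4, 0, R8, (0, 3))
(5, 0, R1, (2, 3))
(5, 3, R6, (0, 2))
(5, 3, R6, (0, 3))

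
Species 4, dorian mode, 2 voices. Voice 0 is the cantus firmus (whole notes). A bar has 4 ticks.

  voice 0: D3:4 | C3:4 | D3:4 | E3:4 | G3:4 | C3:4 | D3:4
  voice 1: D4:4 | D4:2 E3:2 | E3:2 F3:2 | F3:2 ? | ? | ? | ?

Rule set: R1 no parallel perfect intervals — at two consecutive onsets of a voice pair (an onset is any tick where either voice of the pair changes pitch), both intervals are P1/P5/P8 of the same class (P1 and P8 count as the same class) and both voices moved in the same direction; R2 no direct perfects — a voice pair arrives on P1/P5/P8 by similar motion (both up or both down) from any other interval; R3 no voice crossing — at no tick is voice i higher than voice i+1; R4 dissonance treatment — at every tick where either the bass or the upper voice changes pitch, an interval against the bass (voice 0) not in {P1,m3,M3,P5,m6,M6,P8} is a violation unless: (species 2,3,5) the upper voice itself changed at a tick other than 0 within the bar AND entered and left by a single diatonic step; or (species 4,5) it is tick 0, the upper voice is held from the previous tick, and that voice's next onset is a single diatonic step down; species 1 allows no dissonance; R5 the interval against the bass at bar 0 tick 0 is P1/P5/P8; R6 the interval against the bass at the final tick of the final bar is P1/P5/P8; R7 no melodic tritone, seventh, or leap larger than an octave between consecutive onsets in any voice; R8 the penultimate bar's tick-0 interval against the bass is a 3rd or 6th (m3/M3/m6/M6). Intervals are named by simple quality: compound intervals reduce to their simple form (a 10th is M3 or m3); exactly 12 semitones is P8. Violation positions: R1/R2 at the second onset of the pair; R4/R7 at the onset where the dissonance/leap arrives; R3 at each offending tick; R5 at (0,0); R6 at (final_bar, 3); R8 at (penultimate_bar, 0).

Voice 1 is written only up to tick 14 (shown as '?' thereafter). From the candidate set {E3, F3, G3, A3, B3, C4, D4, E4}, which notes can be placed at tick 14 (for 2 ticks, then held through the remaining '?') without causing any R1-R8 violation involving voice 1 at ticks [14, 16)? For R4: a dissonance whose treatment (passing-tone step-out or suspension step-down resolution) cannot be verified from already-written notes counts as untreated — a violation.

{C4, E3, F3, G3}

E3: legal
F3: legal
G3: legal
A3: violates R4
B3: violates R7
C4: legal
D4: violates R4
E4: violates R7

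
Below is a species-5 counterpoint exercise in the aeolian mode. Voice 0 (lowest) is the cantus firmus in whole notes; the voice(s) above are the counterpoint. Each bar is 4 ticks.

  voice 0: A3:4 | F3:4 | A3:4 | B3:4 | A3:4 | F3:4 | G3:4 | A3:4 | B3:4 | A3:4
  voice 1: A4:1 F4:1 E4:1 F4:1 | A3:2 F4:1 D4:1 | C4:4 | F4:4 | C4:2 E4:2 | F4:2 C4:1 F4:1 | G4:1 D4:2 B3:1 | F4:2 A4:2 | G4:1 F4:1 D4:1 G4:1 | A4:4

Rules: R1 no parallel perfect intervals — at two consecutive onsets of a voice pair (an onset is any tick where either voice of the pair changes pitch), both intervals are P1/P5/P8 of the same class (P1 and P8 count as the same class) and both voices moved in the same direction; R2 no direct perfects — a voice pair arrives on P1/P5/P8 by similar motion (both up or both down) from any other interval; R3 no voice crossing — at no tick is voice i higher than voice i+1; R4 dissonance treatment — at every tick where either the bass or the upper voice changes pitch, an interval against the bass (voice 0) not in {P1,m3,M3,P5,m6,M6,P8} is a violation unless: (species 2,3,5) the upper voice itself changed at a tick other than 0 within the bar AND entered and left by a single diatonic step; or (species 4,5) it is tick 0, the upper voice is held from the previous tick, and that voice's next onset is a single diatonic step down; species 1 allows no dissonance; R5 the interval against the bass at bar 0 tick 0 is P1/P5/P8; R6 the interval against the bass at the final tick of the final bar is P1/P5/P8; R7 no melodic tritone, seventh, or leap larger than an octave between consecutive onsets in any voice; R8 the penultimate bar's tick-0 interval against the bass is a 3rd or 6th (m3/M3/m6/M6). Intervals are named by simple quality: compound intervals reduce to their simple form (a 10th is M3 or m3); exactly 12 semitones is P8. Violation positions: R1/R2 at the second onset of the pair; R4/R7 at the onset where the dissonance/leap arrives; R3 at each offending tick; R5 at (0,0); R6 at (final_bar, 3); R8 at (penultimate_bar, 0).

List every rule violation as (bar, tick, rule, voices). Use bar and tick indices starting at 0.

(3, 0, R4, (0, 1))
(6, 0, R1, (0, 1))
(7, 0, R7, (1,))
(8, 1, R4, (0, 1))

bar 0: v0=A3 v1=A4 downbeat P8
bar 1: v0=F3 v1=A3 downbeat M3
bar 2: v0=A3 v1=C4 downbeat m3
bar 3: v0=B3 v1=F4 downbeat TT
bar 4: v0=A3 v1=C4 downbeat m3
bar 5: v0=F3 v1=F4 downbeat P8
bar 6: v0=G3 v1=G4 downbeat P8
bar 7: v0=A3 v1=F4 downbeat m6
bar 8: v0=B3 v1=G4 downbeat m6
bar 9: v0=A3 v1=A4 downbeat P8
  -> R4 @ bar 3 tick 0 v(0, 1): B3/F4 TT untreated
  -> R1 @ bar 6 tick 0 v(0, 1): F3/F4 P8 -> G3/G4 P8 similar
  -> R7 @ bar 7 tick 0 v(1,): B3->F4 leap 6st
  -> R4 @ bar 8 tick 1 v(0, 1): B3/F4 TT untreated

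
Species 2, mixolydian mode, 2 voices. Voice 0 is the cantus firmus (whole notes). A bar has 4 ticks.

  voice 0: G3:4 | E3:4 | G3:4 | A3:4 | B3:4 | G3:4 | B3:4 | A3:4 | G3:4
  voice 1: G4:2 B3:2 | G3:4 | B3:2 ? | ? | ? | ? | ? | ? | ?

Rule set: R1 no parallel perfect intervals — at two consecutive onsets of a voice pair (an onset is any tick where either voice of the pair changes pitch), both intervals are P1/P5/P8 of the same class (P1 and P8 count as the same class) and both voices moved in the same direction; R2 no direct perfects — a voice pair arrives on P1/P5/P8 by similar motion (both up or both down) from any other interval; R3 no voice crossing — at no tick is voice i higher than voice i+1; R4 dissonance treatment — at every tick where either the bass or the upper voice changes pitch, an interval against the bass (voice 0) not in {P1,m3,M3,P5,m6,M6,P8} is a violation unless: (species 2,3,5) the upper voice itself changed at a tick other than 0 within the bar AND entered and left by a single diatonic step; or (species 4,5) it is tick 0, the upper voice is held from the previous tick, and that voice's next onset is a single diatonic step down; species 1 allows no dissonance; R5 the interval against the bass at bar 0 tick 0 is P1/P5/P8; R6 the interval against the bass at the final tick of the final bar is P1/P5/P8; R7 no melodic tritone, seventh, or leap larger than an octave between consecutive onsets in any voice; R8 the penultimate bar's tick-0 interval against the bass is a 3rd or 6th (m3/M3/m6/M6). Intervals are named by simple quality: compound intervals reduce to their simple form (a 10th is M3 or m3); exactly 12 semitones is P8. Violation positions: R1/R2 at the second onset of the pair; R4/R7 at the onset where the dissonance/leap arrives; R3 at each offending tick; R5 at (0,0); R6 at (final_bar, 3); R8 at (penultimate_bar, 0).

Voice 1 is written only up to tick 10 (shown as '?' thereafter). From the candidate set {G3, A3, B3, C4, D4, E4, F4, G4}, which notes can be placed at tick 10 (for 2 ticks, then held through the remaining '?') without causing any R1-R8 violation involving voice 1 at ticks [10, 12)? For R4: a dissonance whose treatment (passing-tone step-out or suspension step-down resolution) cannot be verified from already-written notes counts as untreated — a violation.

G3: legal
A3: violates R4
B3: legal
C4: violates R4
D4: legal
E4: legal
F4: violates R4,R7
G4: legal

{B3, D4, E4, G3, G4}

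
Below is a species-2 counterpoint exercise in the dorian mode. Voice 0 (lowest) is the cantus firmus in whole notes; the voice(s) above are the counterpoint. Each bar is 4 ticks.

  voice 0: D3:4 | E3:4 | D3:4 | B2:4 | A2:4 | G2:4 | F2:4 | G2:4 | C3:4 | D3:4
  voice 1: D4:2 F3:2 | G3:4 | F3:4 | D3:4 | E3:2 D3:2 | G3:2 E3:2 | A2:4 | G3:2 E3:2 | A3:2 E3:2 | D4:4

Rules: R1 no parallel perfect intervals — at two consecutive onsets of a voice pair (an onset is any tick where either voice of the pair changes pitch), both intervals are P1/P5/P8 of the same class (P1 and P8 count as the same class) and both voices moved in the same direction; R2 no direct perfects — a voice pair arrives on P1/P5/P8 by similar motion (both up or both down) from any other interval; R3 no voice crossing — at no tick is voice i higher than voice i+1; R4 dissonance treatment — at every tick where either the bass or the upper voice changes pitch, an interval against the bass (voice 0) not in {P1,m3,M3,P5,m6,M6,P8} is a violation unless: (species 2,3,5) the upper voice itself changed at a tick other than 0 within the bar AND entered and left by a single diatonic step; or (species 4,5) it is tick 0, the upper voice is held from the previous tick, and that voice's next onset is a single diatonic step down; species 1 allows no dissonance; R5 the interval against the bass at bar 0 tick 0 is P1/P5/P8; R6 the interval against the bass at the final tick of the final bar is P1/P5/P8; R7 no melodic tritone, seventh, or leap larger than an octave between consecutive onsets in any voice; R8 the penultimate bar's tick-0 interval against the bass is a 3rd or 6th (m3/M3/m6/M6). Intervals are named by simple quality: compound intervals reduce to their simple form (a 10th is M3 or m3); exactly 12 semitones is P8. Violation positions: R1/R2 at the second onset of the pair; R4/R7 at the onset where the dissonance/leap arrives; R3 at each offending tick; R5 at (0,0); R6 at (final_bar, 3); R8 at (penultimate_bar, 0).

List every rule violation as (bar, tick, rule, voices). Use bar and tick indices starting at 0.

bar 0: v0=D3 v1=D4 downbeat P8
bar 1: v0=E3 v1=G3 downbeat m3
bar 2: v0=D3 v1=F3 downbeat m3
bar 3: v0=B2 v1=D3 downbeat m3
bar 4: v0=A2 v1=E3 downbeat P5
bar 5: v0=G2 v1=G3 downbeat P8
bar 6: v0=F2 v1=A2 downbeat M3
bar 7: v0=G2 v1=G3 downbeat P8
bar 8: v0=C3 v1=A3 downbeat M6
bar 9: v0=D3 v1=D4 downbeat P8
  -> R4 @ bar 4 tick 2 v(0, 1): A2/D3 P4 untreated
  -> R2 @ bar 7 tick 0 v(0, 1): F2/A2 M3 -> G2/G3 P8 similar
  -> R7 @ bar 7 tick 0 v(1,): A2->G3 leap 10st
  -> R2 @ bar 9 tick 0 v(0, 1): C3/E3 M3 -> D3/D4 P8 similar
  -> R7 @ bar 9 tick 0 v(1,): E3->D4 leap 10st

(4, 2, R4, (0, 1))
(7, 0, R2, (0, 1))
(7, 0, R7, (1,))
(9, 0, R2, (0, 1))
(9, 0, R7, (1,))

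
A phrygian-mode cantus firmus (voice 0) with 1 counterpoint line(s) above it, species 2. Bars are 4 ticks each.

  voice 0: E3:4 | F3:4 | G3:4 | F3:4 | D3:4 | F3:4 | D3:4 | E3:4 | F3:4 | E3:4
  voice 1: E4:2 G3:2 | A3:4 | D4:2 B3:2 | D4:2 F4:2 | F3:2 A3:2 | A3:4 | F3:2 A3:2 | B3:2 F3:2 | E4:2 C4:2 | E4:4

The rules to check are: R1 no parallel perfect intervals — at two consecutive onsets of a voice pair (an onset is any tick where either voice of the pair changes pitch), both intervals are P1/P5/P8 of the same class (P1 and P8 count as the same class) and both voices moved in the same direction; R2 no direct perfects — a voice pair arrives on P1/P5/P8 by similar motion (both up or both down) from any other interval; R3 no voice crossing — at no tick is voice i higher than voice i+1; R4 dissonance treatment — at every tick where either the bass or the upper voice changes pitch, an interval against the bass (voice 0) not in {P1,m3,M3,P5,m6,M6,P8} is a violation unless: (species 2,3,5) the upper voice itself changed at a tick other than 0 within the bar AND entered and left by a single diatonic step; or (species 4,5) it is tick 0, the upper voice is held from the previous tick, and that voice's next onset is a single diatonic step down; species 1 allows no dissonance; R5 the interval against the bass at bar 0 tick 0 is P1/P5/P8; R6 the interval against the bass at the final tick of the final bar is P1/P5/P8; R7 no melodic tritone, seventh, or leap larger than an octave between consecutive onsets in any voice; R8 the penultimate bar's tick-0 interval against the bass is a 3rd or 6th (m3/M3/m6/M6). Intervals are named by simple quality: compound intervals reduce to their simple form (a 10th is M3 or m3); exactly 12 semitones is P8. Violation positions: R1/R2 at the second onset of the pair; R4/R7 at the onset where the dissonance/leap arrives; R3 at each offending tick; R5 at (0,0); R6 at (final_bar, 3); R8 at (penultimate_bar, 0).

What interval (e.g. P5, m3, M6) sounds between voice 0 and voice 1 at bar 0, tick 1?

P8

voice 0=E3 voice 1=E4 -> P8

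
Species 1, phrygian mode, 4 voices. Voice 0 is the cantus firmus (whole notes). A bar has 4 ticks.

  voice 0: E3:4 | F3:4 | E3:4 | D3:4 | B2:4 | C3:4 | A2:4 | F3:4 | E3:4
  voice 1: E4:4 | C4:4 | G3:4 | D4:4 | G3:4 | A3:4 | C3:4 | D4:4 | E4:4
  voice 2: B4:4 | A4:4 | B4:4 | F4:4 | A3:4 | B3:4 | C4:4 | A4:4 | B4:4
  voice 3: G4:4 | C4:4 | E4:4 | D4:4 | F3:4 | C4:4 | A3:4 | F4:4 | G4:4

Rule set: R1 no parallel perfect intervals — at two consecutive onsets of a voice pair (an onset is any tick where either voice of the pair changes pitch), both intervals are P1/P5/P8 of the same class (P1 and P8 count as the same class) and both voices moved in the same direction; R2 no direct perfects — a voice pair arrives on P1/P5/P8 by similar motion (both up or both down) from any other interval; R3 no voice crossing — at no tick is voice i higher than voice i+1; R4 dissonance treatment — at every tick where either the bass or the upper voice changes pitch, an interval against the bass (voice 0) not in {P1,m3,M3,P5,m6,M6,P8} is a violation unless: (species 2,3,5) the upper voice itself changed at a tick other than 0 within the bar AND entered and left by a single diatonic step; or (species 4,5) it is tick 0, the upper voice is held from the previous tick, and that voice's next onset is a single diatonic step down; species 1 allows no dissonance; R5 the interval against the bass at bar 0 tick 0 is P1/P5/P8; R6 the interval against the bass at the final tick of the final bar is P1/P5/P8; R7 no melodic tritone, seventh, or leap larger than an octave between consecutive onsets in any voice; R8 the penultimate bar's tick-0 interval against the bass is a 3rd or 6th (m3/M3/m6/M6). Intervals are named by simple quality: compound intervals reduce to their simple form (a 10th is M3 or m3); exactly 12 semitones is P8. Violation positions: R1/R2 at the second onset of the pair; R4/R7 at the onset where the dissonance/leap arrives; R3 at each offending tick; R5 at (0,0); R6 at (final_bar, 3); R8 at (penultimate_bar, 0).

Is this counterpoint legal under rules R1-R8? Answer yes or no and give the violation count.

No (48 violations)

bar 0: v0=E3 v1=E4 v2=B4 v3=G4 (m3)
bar 1: v0=F3 v1=C4 v2=A4 v3=C4 (P5)
bar 2: v0=E3 v1=G3 v2=B4 v3=E4 (P8)
bar 3: v0=D3 v1=D4 v2=F4 v3=D4 (P8)
bar 4: v0=B2 v1=G3 v2=A3 v3=F3 (TT)
bar 5: v0=C3 v1=A3 v2=B3 v3=C4 (P8)
bar 6: v0=A2 v1=C3 v2=C4 v3=A3 (P8)
bar 7: v0=F3 v1=D4 v2=A4 v3=F4 (P8)
bar 8: v0=E3 v1=E4 v2=B4 v3=G4 (m3)
  R3 @ bar0.0: B4 above G4
  R5 @ bar0.0: opens on m3
  R3 @ bar0.1: B4 above G4
  R3 @ bar0.2: B4 above G4
  R3 @ bar0.3: B4 above G4
  R2 @ bar1.0: E4/G4 m3 -> C4/C4 P1 similar
  R3 @ bar1.0: A4 above C4
  R3 @ bar1.1: A4 above C4
  R3 @ bar1.2: A4 above C4
  R3 @ bar1.3: A4 above C4
  R2 @ bar2.0: A4/C4 M6 -> B4/E4 P5 similar
  R3 @ bar2.0: B4 above E4
  R3 @ bar2.1: B4 above E4
  R3 @ bar2.2: B4 above E4
  R3 @ bar2.3: B4 above E4
  R1 @ bar3.0: E3/E4 P8 -> D3/D4 P8 similar
  R3 @ bar3.0: F4 above D4
  R7 @ bar3.0: B4->F4 leap 6st
  R3 @ bar3.1: F4 above D4
  R3 @ bar3.2: F4 above D4
  R3 @ bar3.3: F4 above D4
  R3 @ bar4.0: A3 above F3
  R4 @ bar4.0: B2/A3 m7 untreated
  R4 @ bar4.0: B2/F3 TT untreated
  R3 @ bar4.1: A3 above F3
  R3 @ bar4.2: A3 above F3
  R3 @ bar4.3: A3 above F3
  R2 @ bar5.0: B2/F3 TT -> C3/C4 P8 similar
  R4 @ bar5.0: C3/B3 M7 untreated
  R1 @ bar6.0: C3/C4 P8 -> A2/A3 P8 similar
  R3 @ bar6.0: C4 above A3
  R3 @ bar6.1: C4 above A3
  R3 @ bar6.2: C4 above A3
  R3 @ bar6.3: C4 above A3
  R1 @ bar7.0: A2/A3 P8 -> F3/F4 P8 similar
  R2 @ bar7.0: C3/C4 P8 -> D4/A4 P5 similar
  R3 @ bar7.0: A4 above F4
  R7 @ bar7.0: C3->D4 leap 14st
  R8 @ bar7.0: penult P8 not 3rd/6th
  R3 @ bar7.1: A4 above F4
  R3 @ bar7.2: A4 above F4
  R3 @ bar7.3: A4 above F4
  R1 @ bar8.0: D4/A4 P5 -> E4/B4 P5 similar
  R3 @ bar8.0: B4 above G4
  R3 @ bar8.1: B4 above G4
  R3 @ bar8.2: B4 above G4
  R3 @ bar8.3: B4 above G4
  R6 @ bar8.3: closes on m3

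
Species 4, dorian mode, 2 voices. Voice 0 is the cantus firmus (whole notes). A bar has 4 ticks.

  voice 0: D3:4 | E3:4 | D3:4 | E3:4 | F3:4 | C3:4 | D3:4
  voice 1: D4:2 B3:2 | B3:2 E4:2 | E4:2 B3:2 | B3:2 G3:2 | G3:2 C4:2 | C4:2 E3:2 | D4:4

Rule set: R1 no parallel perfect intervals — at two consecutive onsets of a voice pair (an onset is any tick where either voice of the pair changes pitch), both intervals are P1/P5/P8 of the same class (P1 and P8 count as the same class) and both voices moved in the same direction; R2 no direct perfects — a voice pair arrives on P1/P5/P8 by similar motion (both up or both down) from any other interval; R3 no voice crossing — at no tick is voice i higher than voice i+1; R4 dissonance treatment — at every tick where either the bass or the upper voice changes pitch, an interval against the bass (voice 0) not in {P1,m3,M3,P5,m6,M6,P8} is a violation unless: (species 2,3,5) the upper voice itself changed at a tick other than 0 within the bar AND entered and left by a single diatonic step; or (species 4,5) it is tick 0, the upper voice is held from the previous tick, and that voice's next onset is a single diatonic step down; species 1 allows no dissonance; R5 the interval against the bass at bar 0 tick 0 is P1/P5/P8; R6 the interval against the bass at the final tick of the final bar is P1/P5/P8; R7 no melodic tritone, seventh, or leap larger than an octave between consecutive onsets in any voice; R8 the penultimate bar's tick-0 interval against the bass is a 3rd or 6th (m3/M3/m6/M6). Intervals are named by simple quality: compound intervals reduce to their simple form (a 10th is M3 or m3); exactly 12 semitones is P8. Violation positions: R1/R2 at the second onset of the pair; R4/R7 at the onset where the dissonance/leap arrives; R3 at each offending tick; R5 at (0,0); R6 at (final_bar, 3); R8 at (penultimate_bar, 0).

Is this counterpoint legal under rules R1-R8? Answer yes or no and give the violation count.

No (5 violations)

bar 0: v0=D3 v1=D4 (P8)
bar 1: v0=E3 v1=B3 (P5)
bar 2: v0=D3 v1=E4 (M2)
bar 3: v0=E3 v1=B3 (P5)
bar 4: v0=F3 v1=G3 (M2)
bar 5: v0=C3 v1=C4 (P8)
bar 6: v0=D3 v1=D4 (P8)
  R4 @ bar2.0: D3/E4 M2 untreated
  R4 @ bar4.0: F3/G3 M2 untreated
  R8 @ bar5.0: penult P8 not 3rd/6th
  R2 @ bar6.0: C3/E3 M3 -> D3/D4 P8 similar
  R7 @ bar6.0: E3->D4 leap 10st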